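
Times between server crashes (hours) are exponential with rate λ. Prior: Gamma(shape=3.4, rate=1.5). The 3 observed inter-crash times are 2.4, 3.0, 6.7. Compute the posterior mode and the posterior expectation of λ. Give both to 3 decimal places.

λ_MAP = 0.397, E[λ|data] = 0.471

Σ times = 12.1. Posterior: Gamma(shape = 3.4+3 = 6.4, rate = 1.5+12.1 = 13.6).
Mode = (α−1)/β = 5.4/13.6 = 0.397.
Mean = α/β = 6.4/13.6 = 0.471.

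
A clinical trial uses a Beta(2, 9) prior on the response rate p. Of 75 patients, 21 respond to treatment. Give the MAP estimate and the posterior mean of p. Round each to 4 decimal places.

Posterior: Beta(2+21, 9+54) = Beta(23, 63).
Mode = (23−1)/(23+63−2) = 22/84 = 0.2619.
Mean = 23/(23+63) = 23/86 = 0.2674.
The mean is pulled above the mode by the posterior's right skew.

MAP = 0.2619, posterior mean = 0.2674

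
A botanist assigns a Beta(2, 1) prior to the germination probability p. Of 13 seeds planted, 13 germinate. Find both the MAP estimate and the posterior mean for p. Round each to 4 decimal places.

MAP estimate = 1.0000, posterior mean = 0.9375

Posterior: Beta(2+13, 1+0) = Beta(15, 1).
Since β = 1 ≤ 1 and α > 1, the Beta density is monotone increasing on [0,1]; the mode is at 1.
Mean = 15/(15+1) = 0.9375.
Mode > mean: the posterior has a left tail.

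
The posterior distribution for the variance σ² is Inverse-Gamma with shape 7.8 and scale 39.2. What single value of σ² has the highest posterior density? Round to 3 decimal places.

4.455

Mode = β/(α+1) = 39.2/8.8 = 4.455.
Mean = β/(α−1) = 39.2/6.8 = 5.765.
This is the posterior mode — the MAP estimate.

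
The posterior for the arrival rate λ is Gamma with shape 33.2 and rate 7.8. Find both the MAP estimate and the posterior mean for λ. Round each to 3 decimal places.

Mode = (α−1)/β = 32.2/7.8 = 4.128.
Mean = α/β = 33.2/7.8 = 4.256.
Mean > mode: the posterior has a right tail.

MAP estimate = 4.128, posterior mean = 4.256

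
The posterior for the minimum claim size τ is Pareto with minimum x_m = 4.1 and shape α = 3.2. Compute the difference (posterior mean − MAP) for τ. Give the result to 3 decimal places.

The Pareto density is strictly decreasing on [x_m, ∞), so the mode is x_m = 4.100.
Mean = α·x_m/(α−1) = 3.2·4.1/2.2 = 5.964.
Difference = 5.964 − 4.100 = 1.864.
The posterior is right-skewed, so the mean exceeds the mode.

1.864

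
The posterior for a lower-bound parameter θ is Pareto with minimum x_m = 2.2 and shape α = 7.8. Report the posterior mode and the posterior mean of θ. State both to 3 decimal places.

The Pareto density is strictly decreasing on [x_m, ∞), so the mode is x_m = 2.200.
Mean = α·x_m/(α−1) = 7.8·2.2/6.8 = 2.524.

θ_MAP = 2.200, E[θ|data] = 2.524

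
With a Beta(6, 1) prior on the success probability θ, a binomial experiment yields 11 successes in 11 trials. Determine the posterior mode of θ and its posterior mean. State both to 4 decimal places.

Posterior: Beta(6+11, 1+0) = Beta(17, 1).
Since β = 1 ≤ 1 and α > 1, the Beta density is monotone increasing on [0,1]; the mode is at 1.
Mean = 17/(17+1) = 0.9444.
The mean is pulled below the mode by the posterior's left skew.

MAP: 1.0000. Posterior mean: 0.9444.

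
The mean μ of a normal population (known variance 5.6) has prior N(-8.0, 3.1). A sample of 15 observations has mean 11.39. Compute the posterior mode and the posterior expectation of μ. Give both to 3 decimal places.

μ_MAP = 9.306, E[μ|data] = 9.306

Posterior for μ is Normal. Precision-weighted mean: (1/3.1·-8.0 + 15/5.6·11.39) / (1/3.1 + 15/5.6) = 9.306.
A Normal posterior is symmetric, so mode = mean.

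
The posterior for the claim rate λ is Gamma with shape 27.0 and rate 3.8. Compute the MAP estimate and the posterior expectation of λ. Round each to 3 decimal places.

Mode = (α−1)/β = 26.0/3.8 = 6.842.
Mean = α/β = 27.0/3.8 = 7.105.

MAP = 6.842, posterior mean = 7.105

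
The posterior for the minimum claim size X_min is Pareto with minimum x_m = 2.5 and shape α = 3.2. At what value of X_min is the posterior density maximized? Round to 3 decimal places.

The Pareto density is strictly decreasing on [x_m, ∞), so the mode is x_m = 2.500.
Mean = α·x_m/(α−1) = 3.2·2.5/2.2 = 3.636.
This is the posterior mode — the MAP estimate.

2.500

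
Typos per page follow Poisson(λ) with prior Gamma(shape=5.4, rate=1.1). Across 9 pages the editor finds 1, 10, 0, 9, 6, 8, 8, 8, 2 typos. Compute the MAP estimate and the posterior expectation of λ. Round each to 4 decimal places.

MAP = 5.5842, posterior mean = 5.6832

Σ counts = 52. Posterior: Gamma(shape = 5.4+52 = 57.4, rate = 1.1+9 = 10.1).
Mode = (α−1)/β = 56.4/10.1 = 5.5842.
Mean = α/β = 57.4/10.1 = 5.6832.
The mean is pulled above the mode by the posterior's right skew.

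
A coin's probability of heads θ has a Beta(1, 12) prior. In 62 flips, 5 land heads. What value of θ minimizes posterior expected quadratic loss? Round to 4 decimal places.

0.0800

Posterior: Beta(1+5, 12+57) = Beta(6, 69).
Mode = (6−1)/(6+69−2) = 5/73 = 0.0685.
Mean = 6/(6+69) = 6/75 = 0.0800.
Quadratic loss ⇒ the optimal estimator is the posterior mean.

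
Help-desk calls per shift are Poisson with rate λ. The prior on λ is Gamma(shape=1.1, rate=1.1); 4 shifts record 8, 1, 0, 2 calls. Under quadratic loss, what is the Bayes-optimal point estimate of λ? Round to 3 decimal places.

2.373

Σ counts = 11. Posterior: Gamma(shape = 1.1+11 = 12.1, rate = 1.1+4 = 5.1).
Mode = (α−1)/β = 11.1/5.1 = 2.176.
Mean = α/β = 12.1/5.1 = 2.373.
Quadratic loss ⇒ the optimal estimator is the posterior mean.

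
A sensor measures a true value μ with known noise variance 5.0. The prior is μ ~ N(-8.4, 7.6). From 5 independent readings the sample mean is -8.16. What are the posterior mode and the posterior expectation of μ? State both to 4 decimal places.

Posterior for μ is Normal. Precision-weighted mean: (1/7.6·-8.4 + 5/5.0·-8.16) / (1/7.6 + 5/5.0) = -8.1879.
A Normal posterior is symmetric, so mode = mean.

MAP = -8.1879, posterior mean = -8.1879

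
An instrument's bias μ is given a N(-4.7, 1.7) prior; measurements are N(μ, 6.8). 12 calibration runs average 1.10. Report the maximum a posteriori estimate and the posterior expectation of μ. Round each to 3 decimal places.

Posterior for μ is Normal. Precision-weighted mean: (1/1.7·-4.7 + 12/6.8·1.10) / (1/1.7 + 12/6.8) = -0.350.
A Normal posterior is symmetric, so mode = mean.

μ_MAP = -0.350, E[μ|data] = -0.350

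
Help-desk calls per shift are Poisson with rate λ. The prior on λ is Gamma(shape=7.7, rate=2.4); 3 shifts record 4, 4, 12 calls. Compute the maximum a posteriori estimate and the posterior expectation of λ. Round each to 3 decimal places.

Σ counts = 20. Posterior: Gamma(shape = 7.7+20 = 27.7, rate = 2.4+3 = 5.4).
Mode = (α−1)/β = 26.7/5.4 = 4.944.
Mean = α/β = 27.7/5.4 = 5.130.
The mean is pulled above the mode by the posterior's right skew.

MAP: 4.944. Posterior mean: 5.130.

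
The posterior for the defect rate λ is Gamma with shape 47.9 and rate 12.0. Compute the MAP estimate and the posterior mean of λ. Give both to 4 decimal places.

λ_MAP = 3.9083, E[λ|data] = 3.9917

Mode = (α−1)/β = 46.9/12.0 = 3.9083.
Mean = α/β = 47.9/12.0 = 3.9917.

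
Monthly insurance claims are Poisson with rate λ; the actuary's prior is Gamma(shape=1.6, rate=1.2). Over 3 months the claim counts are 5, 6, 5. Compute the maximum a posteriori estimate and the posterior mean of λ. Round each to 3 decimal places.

MAP: 3.952. Posterior mean: 4.190.

Σ counts = 16. Posterior: Gamma(shape = 1.6+16 = 17.6, rate = 1.2+3 = 4.2).
Mode = (α−1)/β = 16.6/4.2 = 3.952.
Mean = α/β = 17.6/4.2 = 4.190.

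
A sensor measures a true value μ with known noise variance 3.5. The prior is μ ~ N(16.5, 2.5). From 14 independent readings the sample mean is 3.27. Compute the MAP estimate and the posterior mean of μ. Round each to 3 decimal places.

μ_MAP = 4.473, E[μ|data] = 4.473

Posterior for μ is Normal. Precision-weighted mean: (1/2.5·16.5 + 14/3.5·3.27) / (1/2.5 + 14/3.5) = 4.473.
A Normal posterior is symmetric, so mode = mean.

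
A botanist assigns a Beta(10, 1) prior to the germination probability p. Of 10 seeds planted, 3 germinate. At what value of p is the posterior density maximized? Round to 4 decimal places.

0.6316

Posterior: Beta(10+3, 1+7) = Beta(13, 8).
Mode = (13−1)/(13+8−2) = 12/19 = 0.6316.
Mean = 13/(13+8) = 13/21 = 0.6190.
This is the posterior mode — the MAP estimate.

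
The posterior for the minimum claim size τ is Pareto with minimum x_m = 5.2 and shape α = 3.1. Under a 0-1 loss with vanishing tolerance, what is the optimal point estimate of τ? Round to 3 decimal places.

The Pareto density is strictly decreasing on [x_m, ∞), so the mode is x_m = 5.200.
Mean = α·x_m/(α−1) = 3.1·5.2/2.1 = 7.676.
This is the posterior mode — the MAP estimate.

5.200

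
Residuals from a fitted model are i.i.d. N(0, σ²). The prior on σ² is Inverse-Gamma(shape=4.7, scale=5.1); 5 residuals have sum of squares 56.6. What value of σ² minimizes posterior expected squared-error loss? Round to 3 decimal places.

5.387

Posterior: Inverse-Gamma(shape = 4.7+5/2 = 7.2, scale = 5.1+56.6/2 = 33.4).
Mode = β/(α+1) = 33.4/8.2 = 4.073.
Mean = β/(α−1) = 33.4/6.2 = 5.387.
Squared-error loss ⇒ the optimal estimator is the posterior mean.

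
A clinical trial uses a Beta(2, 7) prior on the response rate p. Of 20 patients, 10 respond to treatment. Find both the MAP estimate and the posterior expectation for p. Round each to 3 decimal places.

Posterior: Beta(2+10, 7+10) = Beta(12, 17).
Mode = (12−1)/(12+17−2) = 11/27 = 0.407.
Mean = 12/(12+17) = 12/29 = 0.414.
Right-skewed posterior ⇒ mode < mean.

p_MAP = 0.407, E[p|data] = 0.414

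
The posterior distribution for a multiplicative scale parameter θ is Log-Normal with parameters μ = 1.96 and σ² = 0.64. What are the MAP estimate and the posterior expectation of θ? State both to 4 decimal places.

θ_MAP = 3.7434, E[θ|data] = 9.7767

Mode = exp(μ − σ²) = exp(1.32) = 3.7434.
Mean = exp(μ + σ²/2) = exp(2.280) = 9.7767.
The mean is pulled above the mode by the posterior's right skew.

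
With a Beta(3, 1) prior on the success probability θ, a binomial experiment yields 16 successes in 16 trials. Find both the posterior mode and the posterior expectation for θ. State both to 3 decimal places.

Posterior: Beta(3+16, 1+0) = Beta(19, 1).
Since β = 1 ≤ 1 and α > 1, the Beta density is monotone increasing on [0,1]; the mode is at 1.
Mean = 19/(19+1) = 0.950.
Left-skewed posterior ⇒ mean < mode.

θ_MAP = 1.000, E[θ|data] = 0.950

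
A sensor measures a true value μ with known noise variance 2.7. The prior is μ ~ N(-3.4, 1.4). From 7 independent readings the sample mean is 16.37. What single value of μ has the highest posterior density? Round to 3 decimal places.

12.100

Posterior for μ is Normal. Precision-weighted mean: (1/1.4·-3.4 + 7/2.7·16.37) / (1/1.4 + 7/2.7) = 12.100.
A Normal posterior is symmetric, so mode = mean.
This is the posterior mode — the MAP estimate.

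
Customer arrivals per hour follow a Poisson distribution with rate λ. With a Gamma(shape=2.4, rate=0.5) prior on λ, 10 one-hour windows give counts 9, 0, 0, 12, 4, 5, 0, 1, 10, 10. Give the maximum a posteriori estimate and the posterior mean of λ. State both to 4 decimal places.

Σ counts = 51. Posterior: Gamma(shape = 2.4+51 = 53.4, rate = 0.5+10 = 10.5).
Mode = (α−1)/β = 52.4/10.5 = 4.9905.
Mean = α/β = 53.4/10.5 = 5.0857.

MAP: 4.9905. Posterior mean: 5.0857.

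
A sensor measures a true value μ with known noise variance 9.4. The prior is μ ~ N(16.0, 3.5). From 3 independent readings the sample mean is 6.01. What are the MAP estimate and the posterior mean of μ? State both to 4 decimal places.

Posterior for μ is Normal. Precision-weighted mean: (1/3.5·16.0 + 3/9.4·6.01) / (1/3.5 + 3/9.4) = 10.7289.
A Normal posterior is symmetric, so mode = mean.

MAP estimate = 10.7289, posterior mean = 10.7289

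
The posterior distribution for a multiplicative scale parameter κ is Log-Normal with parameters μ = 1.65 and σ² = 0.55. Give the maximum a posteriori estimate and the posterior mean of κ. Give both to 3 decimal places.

Mode = exp(μ − σ²) = exp(1.10) = 3.004.
Mean = exp(μ + σ²/2) = exp(1.925) = 6.855.
The posterior is right-skewed, so the mean exceeds the mode.

MAP = 3.004; posterior mean = 6.855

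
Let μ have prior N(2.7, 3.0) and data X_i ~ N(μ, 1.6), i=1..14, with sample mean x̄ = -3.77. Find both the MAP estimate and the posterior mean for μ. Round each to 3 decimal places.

Posterior for μ is Normal. Precision-weighted mean: (1/3.0·2.7 + 14/1.6·-3.77) / (1/3.0 + 14/1.6) = -3.533.
A Normal posterior is symmetric, so mode = mean.

MAP = -3.533; posterior mean = -3.533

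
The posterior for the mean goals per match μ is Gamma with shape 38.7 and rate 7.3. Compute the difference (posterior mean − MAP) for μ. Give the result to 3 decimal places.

0.137

Mode = (α−1)/β = 37.7/7.3 = 5.164.
Mean = α/β = 38.7/7.3 = 5.301.
Difference = 5.301 − 5.164 = 0.137.
The posterior is right-skewed, so the mean exceeds the mode.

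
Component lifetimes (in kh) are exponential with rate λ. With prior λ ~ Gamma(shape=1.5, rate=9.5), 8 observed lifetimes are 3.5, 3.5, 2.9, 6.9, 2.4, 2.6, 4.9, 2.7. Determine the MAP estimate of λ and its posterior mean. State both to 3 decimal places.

MAP = 0.219, posterior mean = 0.244

Σ times = 29.4. Posterior: Gamma(shape = 1.5+8 = 9.5, rate = 9.5+29.4 = 38.9).
Mode = (α−1)/β = 8.5/38.9 = 0.219.
Mean = α/β = 9.5/38.9 = 0.244.
The posterior is right-skewed, so the mean exceeds the mode.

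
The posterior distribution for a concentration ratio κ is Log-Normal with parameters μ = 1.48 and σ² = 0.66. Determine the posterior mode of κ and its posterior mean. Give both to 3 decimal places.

MAP = 2.270, posterior mean = 6.110

Mode = exp(μ − σ²) = exp(0.82) = 2.270.
Mean = exp(μ + σ²/2) = exp(1.810) = 6.110.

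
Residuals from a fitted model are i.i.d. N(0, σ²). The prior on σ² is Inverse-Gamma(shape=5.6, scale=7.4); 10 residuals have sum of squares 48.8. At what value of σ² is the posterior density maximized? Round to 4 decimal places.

2.7414

Posterior: Inverse-Gamma(shape = 5.6+10/2 = 10.6, scale = 7.4+48.8/2 = 31.8).
Mode = β/(α+1) = 31.8/11.6 = 2.7414.
Mean = β/(α−1) = 31.8/9.6 = 3.3125.
This is the posterior mode — the MAP estimate.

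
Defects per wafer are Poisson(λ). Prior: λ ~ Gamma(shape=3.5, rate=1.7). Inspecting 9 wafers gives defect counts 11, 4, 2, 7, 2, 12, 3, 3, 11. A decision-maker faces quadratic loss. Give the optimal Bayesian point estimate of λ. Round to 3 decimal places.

Σ counts = 55. Posterior: Gamma(shape = 3.5+55 = 58.5, rate = 1.7+9 = 10.7).
Mode = (α−1)/β = 57.5/10.7 = 5.374.
Mean = α/β = 58.5/10.7 = 5.467.
Quadratic loss ⇒ the optimal estimator is the posterior mean.

5.467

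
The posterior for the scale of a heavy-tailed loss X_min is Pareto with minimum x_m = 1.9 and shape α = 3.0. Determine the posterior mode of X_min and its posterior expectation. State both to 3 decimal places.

X_min_MAP = 1.900, E[X_min|data] = 2.850

The Pareto density is strictly decreasing on [x_m, ∞), so the mode is x_m = 1.900.
Mean = α·x_m/(α−1) = 3.0·1.9/2.0 = 2.850.
Mean > mode: the posterior has a right tail.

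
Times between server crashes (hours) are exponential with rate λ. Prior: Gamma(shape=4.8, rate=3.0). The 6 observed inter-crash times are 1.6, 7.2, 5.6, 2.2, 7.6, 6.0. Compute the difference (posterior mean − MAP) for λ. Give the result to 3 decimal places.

Σ times = 30.2. Posterior: Gamma(shape = 4.8+6 = 10.8, rate = 3.0+30.2 = 33.2).
Mode = (α−1)/β = 9.8/33.2 = 0.295.
Mean = α/β = 10.8/33.2 = 0.325.
Difference = 0.325 − 0.295 = 0.030.
The posterior is right-skewed, so the mean exceeds the mode.

0.030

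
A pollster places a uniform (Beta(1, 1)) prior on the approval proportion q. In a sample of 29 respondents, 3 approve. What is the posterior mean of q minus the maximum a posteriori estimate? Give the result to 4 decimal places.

Posterior: Beta(1+3, 1+26) = Beta(4, 27).
Mode = (4−1)/(4+27−2) = 3/29 = 0.1034.
Mean = 4/(4+27) = 4/31 = 0.1290.
Difference = 0.1290 − 0.1034 = 0.0256.

0.0256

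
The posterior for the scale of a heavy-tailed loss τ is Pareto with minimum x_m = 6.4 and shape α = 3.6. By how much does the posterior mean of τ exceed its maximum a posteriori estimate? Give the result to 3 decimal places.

2.462

The Pareto density is strictly decreasing on [x_m, ∞), so the mode is x_m = 6.400.
Mean = α·x_m/(α−1) = 3.6·6.4/2.6 = 8.862.
Difference = 8.862 − 6.400 = 2.462.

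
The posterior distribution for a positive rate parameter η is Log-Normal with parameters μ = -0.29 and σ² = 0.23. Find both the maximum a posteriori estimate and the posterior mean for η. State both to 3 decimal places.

η_MAP = 0.595, E[η|data] = 0.839

Mode = exp(μ − σ²) = exp(-0.52) = 0.595.
Mean = exp(μ + σ²/2) = exp(-0.175) = 0.839.
The posterior is right-skewed, so the mean exceeds the mode.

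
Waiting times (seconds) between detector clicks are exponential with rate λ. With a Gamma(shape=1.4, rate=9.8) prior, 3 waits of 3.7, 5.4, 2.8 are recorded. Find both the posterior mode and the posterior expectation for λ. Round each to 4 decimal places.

MAP: 0.1567. Posterior mean: 0.2028.

Σ times = 11.9. Posterior: Gamma(shape = 1.4+3 = 4.4, rate = 9.8+11.9 = 21.7).
Mode = (α−1)/β = 3.4/21.7 = 0.1567.
Mean = α/β = 4.4/21.7 = 0.2028.
The mean is pulled above the mode by the posterior's right skew.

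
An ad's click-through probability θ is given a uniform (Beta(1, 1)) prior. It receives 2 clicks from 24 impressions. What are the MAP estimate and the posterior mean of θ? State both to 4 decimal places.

Posterior: Beta(1+2, 1+22) = Beta(3, 23).
Mode = (3−1)/(3+23−2) = 2/24 = 0.0833.
Mean = 3/(3+23) = 3/26 = 0.1154.
Right-skewed posterior ⇒ mode < mean.

MAP = 0.0833; posterior mean = 0.1154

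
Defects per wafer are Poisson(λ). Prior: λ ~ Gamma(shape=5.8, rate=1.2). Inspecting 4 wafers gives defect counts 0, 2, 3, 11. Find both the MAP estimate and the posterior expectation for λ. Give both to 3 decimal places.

Σ counts = 16. Posterior: Gamma(shape = 5.8+16 = 21.8, rate = 1.2+4 = 5.2).
Mode = (α−1)/β = 20.8/5.2 = 4.000.
Mean = α/β = 21.8/5.2 = 4.192.

MAP = 4.000; posterior mean = 4.192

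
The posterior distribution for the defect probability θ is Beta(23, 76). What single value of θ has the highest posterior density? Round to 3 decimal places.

Mode = (23−1)/(23+76−2) = 22/97 = 0.227.
Mean = 23/(23+76) = 23/99 = 0.232.
This is the posterior mode — the MAP estimate.

0.227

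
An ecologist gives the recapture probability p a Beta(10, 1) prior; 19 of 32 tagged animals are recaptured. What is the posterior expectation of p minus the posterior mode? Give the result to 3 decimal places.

Posterior: Beta(10+19, 1+13) = Beta(29, 14).
Mode = (29−1)/(29+14−2) = 28/41 = 0.683.
Mean = 29/(29+14) = 29/43 = 0.674.
Difference = 0.674 − 0.683 = -0.009.
Mode > mean: the posterior has a left tail.

-0.009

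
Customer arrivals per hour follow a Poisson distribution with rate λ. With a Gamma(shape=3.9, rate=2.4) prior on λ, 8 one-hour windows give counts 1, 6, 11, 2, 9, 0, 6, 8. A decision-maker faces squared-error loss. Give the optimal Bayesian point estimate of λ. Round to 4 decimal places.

Σ counts = 43. Posterior: Gamma(shape = 3.9+43 = 46.9, rate = 2.4+8 = 10.4).
Mode = (α−1)/β = 45.9/10.4 = 4.4135.
Mean = α/β = 46.9/10.4 = 4.5096.
Squared-error loss ⇒ the optimal estimator is the posterior mean.

4.5096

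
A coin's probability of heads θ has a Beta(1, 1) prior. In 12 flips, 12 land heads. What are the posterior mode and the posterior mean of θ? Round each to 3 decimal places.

MAP = 1.000; posterior mean = 0.929

Posterior: Beta(1+12, 1+0) = Beta(13, 1).
Since β = 1 ≤ 1 and α > 1, the Beta density is monotone increasing on [0,1]; the mode is at 1.
Mean = 13/(13+1) = 0.929.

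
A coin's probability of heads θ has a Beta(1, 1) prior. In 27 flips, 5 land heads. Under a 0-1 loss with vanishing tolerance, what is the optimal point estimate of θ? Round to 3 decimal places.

0.185

Posterior: Beta(1+5, 1+22) = Beta(6, 23).
Mode = (6−1)/(6+23−2) = 5/27 = 0.185.
With a flat prior the MAP equals the MLE, 5/27.
Mean = 6/(6+23) = 6/29 = 0.207.
This is the posterior mode — the MAP estimate.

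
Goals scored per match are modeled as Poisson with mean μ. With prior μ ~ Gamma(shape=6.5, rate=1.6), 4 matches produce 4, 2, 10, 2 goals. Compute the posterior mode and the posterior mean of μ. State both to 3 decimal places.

Σ counts = 18. Posterior: Gamma(shape = 6.5+18 = 24.5, rate = 1.6+4 = 5.6).
Mode = (α−1)/β = 23.5/5.6 = 4.196.
Mean = α/β = 24.5/5.6 = 4.375.
The posterior is right-skewed, so the mean exceeds the mode.

MAP: 4.196. Posterior mean: 4.375.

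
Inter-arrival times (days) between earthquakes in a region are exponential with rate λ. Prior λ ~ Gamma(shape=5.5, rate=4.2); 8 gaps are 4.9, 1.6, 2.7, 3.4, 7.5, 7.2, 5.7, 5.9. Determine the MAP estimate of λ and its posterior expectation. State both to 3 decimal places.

MAP = 0.290; posterior mean = 0.313

Σ times = 38.9. Posterior: Gamma(shape = 5.5+8 = 13.5, rate = 4.2+38.9 = 43.1).
Mode = (α−1)/β = 12.5/43.1 = 0.290.
Mean = α/β = 13.5/43.1 = 0.313.
Mean > mode: the posterior has a right tail.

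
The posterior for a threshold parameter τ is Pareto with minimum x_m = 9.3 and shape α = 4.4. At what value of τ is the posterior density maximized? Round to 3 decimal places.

9.300

The Pareto density is strictly decreasing on [x_m, ∞), so the mode is x_m = 9.300.
Mean = α·x_m/(α−1) = 4.4·9.3/3.4 = 12.035.
This is the posterior mode — the MAP estimate.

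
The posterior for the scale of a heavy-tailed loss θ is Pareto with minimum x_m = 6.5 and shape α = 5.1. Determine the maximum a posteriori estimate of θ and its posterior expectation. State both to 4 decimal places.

The Pareto density is strictly decreasing on [x_m, ∞), so the mode is x_m = 6.5000.
Mean = α·x_m/(α−1) = 5.1·6.5/4.1 = 8.0854.
Mean > mode: the posterior has a right tail.

MAP = 6.5000, posterior mean = 8.0854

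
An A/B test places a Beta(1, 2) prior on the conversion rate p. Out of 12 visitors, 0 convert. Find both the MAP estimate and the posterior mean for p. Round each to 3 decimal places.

Posterior: Beta(1+0, 2+12) = Beta(1, 14).
Since α = 1 ≤ 1 and β > 1, the Beta density is monotone decreasing on [0,1]; the mode is at 0.
Mean = 1/(1+14) = 0.067.

MAP estimate = 0.000, posterior mean = 0.067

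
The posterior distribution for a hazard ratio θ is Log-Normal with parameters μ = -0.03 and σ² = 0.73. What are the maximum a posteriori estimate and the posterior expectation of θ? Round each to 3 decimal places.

Mode = exp(μ − σ²) = exp(-0.76) = 0.468.
Mean = exp(μ + σ²/2) = exp(0.335) = 1.398.

MAP = 0.468; posterior mean = 1.398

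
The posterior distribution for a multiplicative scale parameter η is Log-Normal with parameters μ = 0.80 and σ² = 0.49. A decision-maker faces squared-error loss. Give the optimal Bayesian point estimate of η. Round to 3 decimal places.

2.843

Mode = exp(μ − σ²) = exp(0.31) = 1.363.
Mean = exp(μ + σ²/2) = exp(1.045) = 2.843.
Squared-error loss ⇒ the optimal estimator is the posterior mean.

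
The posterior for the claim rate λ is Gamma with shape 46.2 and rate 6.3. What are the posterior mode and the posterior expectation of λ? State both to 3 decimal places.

MAP: 7.175. Posterior mean: 7.333.

Mode = (α−1)/β = 45.2/6.3 = 7.175.
Mean = α/β = 46.2/6.3 = 7.333.
Mean > mode: the posterior has a right tail.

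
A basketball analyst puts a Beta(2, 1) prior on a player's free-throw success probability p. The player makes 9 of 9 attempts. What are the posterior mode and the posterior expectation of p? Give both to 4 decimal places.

Posterior: Beta(2+9, 1+0) = Beta(11, 1).
Since β = 1 ≤ 1 and α > 1, the Beta density is monotone increasing on [0,1]; the mode is at 1.
Mean = 11/(11+1) = 0.9167.

MAP: 1.0000. Posterior mean: 0.9167.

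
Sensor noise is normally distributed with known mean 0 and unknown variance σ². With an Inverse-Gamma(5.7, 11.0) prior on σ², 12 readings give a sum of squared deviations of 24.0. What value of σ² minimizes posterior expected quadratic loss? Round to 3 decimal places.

2.150

Posterior: Inverse-Gamma(shape = 5.7+12/2 = 11.7, scale = 11.0+24.0/2 = 23.0).
Mode = β/(α+1) = 23.0/12.7 = 1.811.
Mean = β/(α−1) = 23.0/10.7 = 2.150.
Quadratic loss ⇒ the optimal estimator is the posterior mean.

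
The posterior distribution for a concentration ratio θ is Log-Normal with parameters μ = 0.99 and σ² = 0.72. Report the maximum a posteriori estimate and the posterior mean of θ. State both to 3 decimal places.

Mode = exp(μ − σ²) = exp(0.27) = 1.310.
Mean = exp(μ + σ²/2) = exp(1.350) = 3.857.
The mean is pulled above the mode by the posterior's right skew.

MAP: 1.310. Posterior mean: 3.857.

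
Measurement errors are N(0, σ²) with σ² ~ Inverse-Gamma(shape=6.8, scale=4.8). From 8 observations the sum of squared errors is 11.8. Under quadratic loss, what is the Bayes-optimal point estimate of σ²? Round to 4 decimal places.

Posterior: Inverse-Gamma(shape = 6.8+8/2 = 10.8, scale = 4.8+11.8/2 = 10.7).
Mode = β/(α+1) = 10.7/11.8 = 0.9068.
Mean = β/(α−1) = 10.7/9.8 = 1.0918.
Quadratic loss ⇒ the optimal estimator is the posterior mean.

1.0918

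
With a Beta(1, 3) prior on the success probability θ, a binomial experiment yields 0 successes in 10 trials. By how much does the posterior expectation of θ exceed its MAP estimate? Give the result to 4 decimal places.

Posterior: Beta(1+0, 3+10) = Beta(1, 13).
Since α = 1 ≤ 1 and β > 1, the Beta density is monotone decreasing on [0,1]; the mode is at 0.
Mean = 1/(1+13) = 0.0714.
Difference = 0.0714 − 0.0000 = 0.0714.
The mean is pulled above the mode by the posterior's right skew.

0.0714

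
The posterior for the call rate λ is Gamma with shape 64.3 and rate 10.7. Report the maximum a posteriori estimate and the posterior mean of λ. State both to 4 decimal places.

MAP = 5.9159, posterior mean = 6.0093

Mode = (α−1)/β = 63.3/10.7 = 5.9159.
Mean = α/β = 64.3/10.7 = 6.0093.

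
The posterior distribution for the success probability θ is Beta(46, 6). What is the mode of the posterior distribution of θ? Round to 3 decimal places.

Mode = (46−1)/(46+6−2) = 45/50 = 0.900.
Mean = 46/(46+6) = 46/52 = 0.885.
This is the posterior mode — the MAP estimate.

0.900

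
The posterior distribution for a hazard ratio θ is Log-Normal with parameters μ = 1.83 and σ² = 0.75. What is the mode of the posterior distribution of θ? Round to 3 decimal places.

Mode = exp(μ − σ²) = exp(1.08) = 2.945.
Mean = exp(μ + σ²/2) = exp(2.205) = 9.070.
This is the posterior mode — the MAP estimate.

2.945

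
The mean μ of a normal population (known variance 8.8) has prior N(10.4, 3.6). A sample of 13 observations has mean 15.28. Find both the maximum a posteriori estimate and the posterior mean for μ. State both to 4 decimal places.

Posterior for μ is Normal. Precision-weighted mean: (1/3.6·10.4 + 13/8.8·15.28) / (1/3.6 + 13/8.8) = 14.5076.
A Normal posterior is symmetric, so mode = mean.

MAP: 14.5076. Posterior mean: 14.5076.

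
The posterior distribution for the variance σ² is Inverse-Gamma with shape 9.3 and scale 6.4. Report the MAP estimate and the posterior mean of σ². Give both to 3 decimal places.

σ²_MAP = 0.621, E[σ²|data] = 0.771

Mode = β/(α+1) = 6.4/10.3 = 0.621.
Mean = β/(α−1) = 6.4/8.3 = 0.771.
The posterior is right-skewed, so the mean exceeds the mode.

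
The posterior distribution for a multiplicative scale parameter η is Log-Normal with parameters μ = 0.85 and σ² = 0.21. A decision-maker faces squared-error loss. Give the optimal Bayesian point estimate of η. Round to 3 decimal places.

Mode = exp(μ − σ²) = exp(0.64) = 1.896.
Mean = exp(μ + σ²/2) = exp(0.955) = 2.599.
Squared-error loss ⇒ the optimal estimator is the posterior mean.

2.599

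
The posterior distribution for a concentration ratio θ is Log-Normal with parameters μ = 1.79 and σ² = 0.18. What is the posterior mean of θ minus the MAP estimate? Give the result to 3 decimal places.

Mode = exp(μ − σ²) = exp(1.61) = 5.003.
Mean = exp(μ + σ²/2) = exp(1.880) = 6.554.
Difference = 6.554 − 5.003 = 1.551.

1.551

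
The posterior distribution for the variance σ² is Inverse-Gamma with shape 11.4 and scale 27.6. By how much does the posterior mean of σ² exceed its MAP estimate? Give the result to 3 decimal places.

0.428

Mode = β/(α+1) = 27.6/12.4 = 2.226.
Mean = β/(α−1) = 27.6/10.4 = 2.654.
Difference = 2.654 − 2.226 = 0.428.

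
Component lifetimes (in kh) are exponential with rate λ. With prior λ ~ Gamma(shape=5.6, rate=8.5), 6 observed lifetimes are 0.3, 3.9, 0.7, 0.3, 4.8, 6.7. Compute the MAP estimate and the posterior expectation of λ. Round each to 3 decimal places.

Σ times = 16.7. Posterior: Gamma(shape = 5.6+6 = 11.6, rate = 8.5+16.7 = 25.2).
Mode = (α−1)/β = 10.6/25.2 = 0.421.
Mean = α/β = 11.6/25.2 = 0.460.
Mean > mode: the posterior has a right tail.

λ_MAP = 0.421, E[λ|data] = 0.460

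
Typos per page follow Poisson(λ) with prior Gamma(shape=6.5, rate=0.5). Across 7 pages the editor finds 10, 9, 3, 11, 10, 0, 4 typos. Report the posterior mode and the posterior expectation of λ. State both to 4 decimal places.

Σ counts = 47. Posterior: Gamma(shape = 6.5+47 = 53.5, rate = 0.5+7 = 7.5).
Mode = (α−1)/β = 52.5/7.5 = 7.0000.
Mean = α/β = 53.5/7.5 = 7.1333.

MAP: 7.0000. Posterior mean: 7.1333.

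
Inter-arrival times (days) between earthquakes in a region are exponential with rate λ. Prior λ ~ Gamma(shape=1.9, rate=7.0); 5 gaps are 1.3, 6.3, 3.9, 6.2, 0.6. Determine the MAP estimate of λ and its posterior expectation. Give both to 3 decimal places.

MAP = 0.233, posterior mean = 0.273

Σ times = 18.3. Posterior: Gamma(shape = 1.9+5 = 6.9, rate = 7.0+18.3 = 25.3).
Mode = (α−1)/β = 5.9/25.3 = 0.233.
Mean = α/β = 6.9/25.3 = 0.273.
The posterior is right-skewed, so the mean exceeds the mode.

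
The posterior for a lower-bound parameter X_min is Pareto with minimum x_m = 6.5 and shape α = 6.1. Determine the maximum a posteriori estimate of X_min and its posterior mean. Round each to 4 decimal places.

The Pareto density is strictly decreasing on [x_m, ∞), so the mode is x_m = 6.5000.
Mean = α·x_m/(α−1) = 6.1·6.5/5.1 = 7.7745.

MAP = 6.5000; posterior mean = 7.7745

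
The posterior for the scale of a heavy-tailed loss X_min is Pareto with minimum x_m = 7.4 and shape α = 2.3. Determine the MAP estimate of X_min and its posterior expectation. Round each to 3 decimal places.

The Pareto density is strictly decreasing on [x_m, ∞), so the mode is x_m = 7.400.
Mean = α·x_m/(α−1) = 2.3·7.4/1.3 = 13.092.

MAP = 7.400; posterior mean = 13.092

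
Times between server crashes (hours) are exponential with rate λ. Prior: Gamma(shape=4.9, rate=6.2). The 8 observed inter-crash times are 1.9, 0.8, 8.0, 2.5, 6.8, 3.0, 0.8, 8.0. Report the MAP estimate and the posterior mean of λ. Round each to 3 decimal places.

Σ times = 31.8. Posterior: Gamma(shape = 4.9+8 = 12.9, rate = 6.2+31.8 = 38.0).
Mode = (α−1)/β = 11.9/38.0 = 0.313.
Mean = α/β = 12.9/38.0 = 0.339.

MAP = 0.313; posterior mean = 0.339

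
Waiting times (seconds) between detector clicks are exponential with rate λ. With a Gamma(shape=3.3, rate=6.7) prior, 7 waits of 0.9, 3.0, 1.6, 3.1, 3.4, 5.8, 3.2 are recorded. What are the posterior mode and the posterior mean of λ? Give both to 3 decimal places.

MAP = 0.336; posterior mean = 0.372

Σ times = 21.0. Posterior: Gamma(shape = 3.3+7 = 10.3, rate = 6.7+21.0 = 27.7).
Mode = (α−1)/β = 9.3/27.7 = 0.336.
Mean = α/β = 10.3/27.7 = 0.372.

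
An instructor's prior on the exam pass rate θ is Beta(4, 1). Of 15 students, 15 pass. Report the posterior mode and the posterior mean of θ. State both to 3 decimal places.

Posterior: Beta(4+15, 1+0) = Beta(19, 1).
Since β = 1 ≤ 1 and α > 1, the Beta density is monotone increasing on [0,1]; the mode is at 1.
Mean = 19/(19+1) = 0.950.
The mean is pulled below the mode by the posterior's left skew.

MAP = 1.000; posterior mean = 0.950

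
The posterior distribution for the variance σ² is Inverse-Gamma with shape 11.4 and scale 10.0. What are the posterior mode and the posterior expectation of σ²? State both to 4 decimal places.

MAP = 0.8065, posterior mean = 0.9615

Mode = β/(α+1) = 10.0/12.4 = 0.8065.
Mean = β/(α−1) = 10.0/10.4 = 0.9615.
The posterior is right-skewed, so the mean exceeds the mode.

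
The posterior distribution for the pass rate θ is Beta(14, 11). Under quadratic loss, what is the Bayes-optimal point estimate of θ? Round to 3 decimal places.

0.560

Mode = (14−1)/(14+11−2) = 13/23 = 0.565.
Mean = 14/(14+11) = 14/25 = 0.560.
Quadratic loss ⇒ the optimal estimator is the posterior mean.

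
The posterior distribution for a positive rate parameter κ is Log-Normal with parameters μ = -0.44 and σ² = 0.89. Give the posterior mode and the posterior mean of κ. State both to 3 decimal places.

κ_MAP = 0.264, E[κ|data] = 1.005

Mode = exp(μ − σ²) = exp(-1.33) = 0.264.
Mean = exp(μ + σ²/2) = exp(0.005) = 1.005.
The mean is pulled above the mode by the posterior's right skew.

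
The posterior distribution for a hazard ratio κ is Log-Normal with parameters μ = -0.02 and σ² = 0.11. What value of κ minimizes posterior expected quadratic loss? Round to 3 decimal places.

Mode = exp(μ − σ²) = exp(-0.13) = 0.878.
Mean = exp(μ + σ²/2) = exp(0.035) = 1.036.
Quadratic loss ⇒ the optimal estimator is the posterior mean.

1.036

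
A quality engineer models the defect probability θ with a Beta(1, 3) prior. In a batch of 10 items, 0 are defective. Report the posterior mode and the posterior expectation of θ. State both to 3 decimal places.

Posterior: Beta(1+0, 3+10) = Beta(1, 13).
Since α = 1 ≤ 1 and β > 1, the Beta density is monotone decreasing on [0,1]; the mode is at 0.
Mean = 1/(1+13) = 0.071.

θ_MAP = 0.000, E[θ|data] = 0.071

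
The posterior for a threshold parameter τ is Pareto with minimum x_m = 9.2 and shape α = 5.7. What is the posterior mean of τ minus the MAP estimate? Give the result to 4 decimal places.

The Pareto density is strictly decreasing on [x_m, ∞), so the mode is x_m = 9.2000.
Mean = α·x_m/(α−1) = 5.7·9.2/4.7 = 11.1574.
Difference = 11.1574 − 9.2000 = 1.9574.
The mean is pulled above the mode by the posterior's right skew.

1.9574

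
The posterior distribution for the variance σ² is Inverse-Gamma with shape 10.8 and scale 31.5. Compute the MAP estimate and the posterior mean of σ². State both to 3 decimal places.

Mode = β/(α+1) = 31.5/11.8 = 2.669.
Mean = β/(α−1) = 31.5/9.8 = 3.214.

σ²_MAP = 2.669, E[σ²|data] = 3.214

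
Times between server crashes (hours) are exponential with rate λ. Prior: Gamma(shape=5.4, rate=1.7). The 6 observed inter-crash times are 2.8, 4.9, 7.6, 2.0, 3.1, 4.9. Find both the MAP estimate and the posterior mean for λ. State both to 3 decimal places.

Σ times = 25.3. Posterior: Gamma(shape = 5.4+6 = 11.4, rate = 1.7+25.3 = 27.0).
Mode = (α−1)/β = 10.4/27.0 = 0.385.
Mean = α/β = 11.4/27.0 = 0.422.

MAP = 0.385; posterior mean = 0.422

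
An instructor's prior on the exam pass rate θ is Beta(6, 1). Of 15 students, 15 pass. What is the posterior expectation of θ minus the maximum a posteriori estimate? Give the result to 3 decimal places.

Posterior: Beta(6+15, 1+0) = Beta(21, 1).
Since β = 1 ≤ 1 and α > 1, the Beta density is monotone increasing on [0,1]; the mode is at 1.
Mean = 21/(21+1) = 0.955.
Difference = 0.955 − 1.000 = -0.045.
The mean is pulled below the mode by the posterior's left skew.

-0.045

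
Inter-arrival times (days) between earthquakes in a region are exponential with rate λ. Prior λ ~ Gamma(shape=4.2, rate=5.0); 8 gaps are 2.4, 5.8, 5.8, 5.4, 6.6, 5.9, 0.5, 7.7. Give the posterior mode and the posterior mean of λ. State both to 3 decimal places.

λ_MAP = 0.248, E[λ|data] = 0.271

Σ times = 40.1. Posterior: Gamma(shape = 4.2+8 = 12.2, rate = 5.0+40.1 = 45.1).
Mode = (α−1)/β = 11.2/45.1 = 0.248.
Mean = α/β = 12.2/45.1 = 0.271.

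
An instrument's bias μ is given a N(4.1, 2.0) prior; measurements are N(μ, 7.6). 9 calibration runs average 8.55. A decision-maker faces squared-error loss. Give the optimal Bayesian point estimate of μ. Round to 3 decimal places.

Posterior for μ is Normal. Precision-weighted mean: (1/2.0·4.1 + 9/7.6·8.55) / (1/2.0 + 9/7.6) = 7.229.
A Normal posterior is symmetric, so mode = mean.
Squared-error loss ⇒ the optimal estimator is the posterior mean.

7.229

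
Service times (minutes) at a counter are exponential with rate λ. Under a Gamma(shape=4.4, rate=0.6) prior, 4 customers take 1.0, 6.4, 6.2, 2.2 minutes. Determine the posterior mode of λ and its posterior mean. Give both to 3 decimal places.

λ_MAP = 0.451, E[λ|data] = 0.512

Σ times = 15.8. Posterior: Gamma(shape = 4.4+4 = 8.4, rate = 0.6+15.8 = 16.4).
Mode = (α−1)/β = 7.4/16.4 = 0.451.
Mean = α/β = 8.4/16.4 = 0.512.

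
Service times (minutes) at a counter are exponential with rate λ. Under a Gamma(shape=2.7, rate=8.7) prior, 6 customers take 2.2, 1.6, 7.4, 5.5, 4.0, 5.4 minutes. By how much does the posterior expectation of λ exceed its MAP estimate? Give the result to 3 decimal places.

0.029

Σ times = 26.1. Posterior: Gamma(shape = 2.7+6 = 8.7, rate = 8.7+26.1 = 34.8).
Mode = (α−1)/β = 7.7/34.8 = 0.221.
Mean = α/β = 8.7/34.8 = 0.250.
Difference = 0.250 − 0.221 = 0.029.
Right-skewed posterior ⇒ mode < mean.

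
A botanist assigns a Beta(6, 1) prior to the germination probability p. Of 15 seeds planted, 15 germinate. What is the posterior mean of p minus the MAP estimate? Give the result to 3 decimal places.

-0.045

Posterior: Beta(6+15, 1+0) = Beta(21, 1).
Since β = 1 ≤ 1 and α > 1, the Beta density is monotone increasing on [0,1]; the mode is at 1.
Mean = 21/(21+1) = 0.955.
Difference = 0.955 − 1.000 = -0.045.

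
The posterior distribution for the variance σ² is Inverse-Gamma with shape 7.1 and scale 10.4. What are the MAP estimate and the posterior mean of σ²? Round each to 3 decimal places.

MAP: 1.284. Posterior mean: 1.705.

Mode = β/(α+1) = 10.4/8.1 = 1.284.
Mean = β/(α−1) = 10.4/6.1 = 1.705.
Mean > mode: the posterior has a right tail.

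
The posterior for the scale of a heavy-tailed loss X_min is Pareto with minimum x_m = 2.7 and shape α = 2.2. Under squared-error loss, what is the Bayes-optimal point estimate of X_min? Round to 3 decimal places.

The Pareto density is strictly decreasing on [x_m, ∞), so the mode is x_m = 2.700.
Mean = α·x_m/(α−1) = 2.2·2.7/1.2 = 4.950.
Squared-error loss ⇒ the optimal estimator is the posterior mean.

4.950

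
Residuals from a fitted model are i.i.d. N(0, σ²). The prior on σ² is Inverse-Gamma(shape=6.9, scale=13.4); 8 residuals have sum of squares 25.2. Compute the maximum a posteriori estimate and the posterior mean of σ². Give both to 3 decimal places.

Posterior: Inverse-Gamma(shape = 6.9+8/2 = 10.9, scale = 13.4+25.2/2 = 26.0).
Mode = β/(α+1) = 26.0/11.9 = 2.185.
Mean = β/(α−1) = 26.0/9.9 = 2.626.

maximum a posteriori estimate = 2.185, posterior mean = 2.626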